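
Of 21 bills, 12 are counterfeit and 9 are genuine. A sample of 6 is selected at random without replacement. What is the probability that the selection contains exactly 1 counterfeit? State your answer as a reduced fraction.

Total number of selections: C(21,6) = 54264.
Selections with exactly 1 counterfeit: choose 1 of the 12 counterfeit and 5 of the 9 genuine, C(12,1)·C(9,5) = 12·126 = 1512.
Probability = 1512/54264 = 9/323.

9/323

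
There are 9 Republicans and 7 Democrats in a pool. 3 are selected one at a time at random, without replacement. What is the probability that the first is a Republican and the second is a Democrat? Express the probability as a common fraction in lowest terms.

Multiply the conditional probabilities at each draw: 9/16 · 7/15 = 63/240 = 21/80.

21/80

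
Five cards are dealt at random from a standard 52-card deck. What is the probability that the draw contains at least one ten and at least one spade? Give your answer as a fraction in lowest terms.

There are C(52,5) = 2598960 possible draws.
By inclusion-exclusion on the complements, draws missing all tens or all spades: C(48,5) + C(39,5) − C(36,5) = 1712304 + 575757 − 376992 = 1911069.
So draws with at least one of each: 2598960 − 1911069 = 687891, probability 687891/2598960 = 229297/866320.

229297/866320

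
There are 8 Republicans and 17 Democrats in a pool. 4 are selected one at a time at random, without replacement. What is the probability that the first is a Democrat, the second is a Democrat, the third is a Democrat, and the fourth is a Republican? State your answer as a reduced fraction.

Multiply the conditional probabilities at each draw: 17/25 · 16/24 · 15/23 · 8/22 = 32640/303600 = 136/1265.

136/1265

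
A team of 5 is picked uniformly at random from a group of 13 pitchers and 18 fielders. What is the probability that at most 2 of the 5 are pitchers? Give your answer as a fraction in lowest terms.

4148/6293

Total selections: C(31,5) = 169911.
Favorable selections (at most 2 pitchers): C(13,0)·C(18,5) + C(13,1)·C(18,4) + C(13,2)·C(18,3) = 8568 + 39780 + 63648 = 111996.
Probability = 111996/169911 = 4148/6293.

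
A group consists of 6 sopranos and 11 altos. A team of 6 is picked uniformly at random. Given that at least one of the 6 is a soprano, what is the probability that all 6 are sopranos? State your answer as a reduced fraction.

1/11914

Work in counts. Selections with at least one soprano: C(17,6) − C(11,6) = 12376 − 462 = 11914.
Of those, selections where all 6 are sopranos: C(6,6) = 1.
Conditional probability = 1/11914.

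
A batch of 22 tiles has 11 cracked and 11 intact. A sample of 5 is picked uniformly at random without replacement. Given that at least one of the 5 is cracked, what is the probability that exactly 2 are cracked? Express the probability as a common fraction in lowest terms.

Work in counts. Selections with at least one cracked: C(22,5) − C(11,5) = 26334 − 462 = 25872.
Of those, selections where exactly 2 are cracked: C(11,2)·C(11,3) = 55·165 = 9075.
Conditional probability = 9075/25872 = 275/784.

275/784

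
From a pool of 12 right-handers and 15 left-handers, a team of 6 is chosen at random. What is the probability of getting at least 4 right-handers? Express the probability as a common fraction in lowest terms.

There are C(27,6) = 296010 ways to choose the 6.
Favorable selections (at least 4 right-handers): C(12,4)·C(15,2) + C(12,5)·C(15,1) + C(12,6)·C(15,0) = 51975 + 11880 + 924 = 64779.
Probability = 64779/296010 = 151/690.

151/690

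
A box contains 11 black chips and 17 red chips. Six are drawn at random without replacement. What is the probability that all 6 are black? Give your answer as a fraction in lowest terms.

11/8970

There are C(28,6) = 376740 possible selections.
Selections with all black: C(11,6) = 462.
Probability = 462/376740 = 11/8970.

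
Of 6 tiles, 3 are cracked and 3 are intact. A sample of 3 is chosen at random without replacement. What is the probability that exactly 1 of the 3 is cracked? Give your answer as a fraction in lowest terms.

9/20

There are C(6,3) = 20 ways to choose 3 from 6.
Selections with exactly 1 cracked: choose 1 of the 3 cracked and 2 of the 3 intact, C(3,1)·C(3,2) = 3·3 = 9.
Probability = 9/20.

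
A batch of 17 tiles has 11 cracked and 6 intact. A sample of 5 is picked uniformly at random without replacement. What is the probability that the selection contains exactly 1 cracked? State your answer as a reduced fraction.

The sample space is all 5-subsets of the 17: C(17,5) = 6188.
Selections with exactly 1 cracked: choose 1 of the 11 cracked and 4 of the 6 intact, C(11,1)·C(6,4) = 11·15 = 165.
Probability = 165/6188.

165/6188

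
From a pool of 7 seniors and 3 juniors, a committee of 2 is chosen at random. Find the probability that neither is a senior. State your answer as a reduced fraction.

1/15

There are C(10,2) = 45 possible selections.
Selections with no seniors (all juniors): C(3,2) = 3.
Probability = 3/45 = 1/15.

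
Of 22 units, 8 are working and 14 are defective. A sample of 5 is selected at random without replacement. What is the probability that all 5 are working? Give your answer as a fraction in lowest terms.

There are C(22,5) = 26334 possible selections.
Selections with all working: C(8,5) = 56.
Probability = 56/26334 = 4/1881.

4/1881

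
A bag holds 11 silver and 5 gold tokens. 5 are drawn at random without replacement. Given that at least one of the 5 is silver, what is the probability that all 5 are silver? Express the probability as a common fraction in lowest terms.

42/397

Work in counts. Selections with at least one silver: C(16,5) − C(5,5) = 4368 − 1 = 4367.
Of those, selections where all 5 are silver: C(11,5) = 462.
Conditional probability = 462/4367 = 42/397.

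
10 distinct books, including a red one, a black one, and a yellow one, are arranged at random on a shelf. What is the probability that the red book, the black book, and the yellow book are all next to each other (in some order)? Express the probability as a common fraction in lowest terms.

There are 10! = 3628800 arrangements.
Treat the three as one block: 8! placements × 3! orders within the block = 40320·6 = 241920.
Probability = 241920/3628800 = 1/15.

1/15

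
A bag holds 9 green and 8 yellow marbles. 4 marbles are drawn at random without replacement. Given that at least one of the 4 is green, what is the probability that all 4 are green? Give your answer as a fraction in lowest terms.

Work in counts. Selections with at least one green: C(17,4) − C(8,4) = 2380 − 70 = 2310.
Of those, selections where all 4 are green: C(9,4) = 126.
Conditional probability = 126/2310 = 3/55.

3/55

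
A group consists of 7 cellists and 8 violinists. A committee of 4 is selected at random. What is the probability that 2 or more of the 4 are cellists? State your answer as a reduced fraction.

43/65

Total selections: C(15,4) = 1365.
Count the complement (fewer than 2 cellists): C(7,0)·C(8,4) + C(7,1)·C(8,3) = 70 + 392 = 462.
Probability = 1 − 462/1365 = 903/1365 = 43/65.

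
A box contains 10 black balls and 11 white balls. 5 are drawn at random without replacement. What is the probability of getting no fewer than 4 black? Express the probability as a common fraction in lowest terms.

122/969

There are C(21,5) = 20349 ways to choose the 5.
Favorable selections (no fewer than 4 black): C(10,4)·C(11,1) + C(10,5)·C(11,0) = 2310 + 252 = 2562.
Probability = 2562/20349 = 122/969.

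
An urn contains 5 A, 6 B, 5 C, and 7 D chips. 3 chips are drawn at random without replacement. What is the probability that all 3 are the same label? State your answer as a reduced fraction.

There are C(23,3) = 1771 ways to draw 3 chips.
All same label: C(5,3) + C(6,3) + C(5,3) + C(7,3) = 10 + 20 + 10 + 35 = 75.
Probability = 75/1771.

75/1771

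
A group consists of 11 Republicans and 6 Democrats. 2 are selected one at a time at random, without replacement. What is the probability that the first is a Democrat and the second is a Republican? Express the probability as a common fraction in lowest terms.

33/136

Multiply the conditional probabilities at each draw: 6/17 · 11/16 = 66/272 = 33/136.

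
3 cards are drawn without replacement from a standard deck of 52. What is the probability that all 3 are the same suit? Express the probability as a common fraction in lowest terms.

There are C(52,3) = 22100 possible 3-card hands.
Hands of one suit: 4 suits × C(13,3) = 4·286 = 1144.
Probability = 1144/22100 = 22/425.

22/425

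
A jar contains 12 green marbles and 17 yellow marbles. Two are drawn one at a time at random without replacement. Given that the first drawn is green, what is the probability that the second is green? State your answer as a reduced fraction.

After removing one green, 28 remain: 11 green and 17 yellow.
So the probability the next is green is 11/28.

11/28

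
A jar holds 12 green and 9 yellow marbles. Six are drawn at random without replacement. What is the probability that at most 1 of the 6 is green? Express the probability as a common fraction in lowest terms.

There are C(21,6) = 54264 ways to choose the 6.
Favorable selections (at most 1 green): C(12,0)·C(9,6) + C(12,1)·C(9,5) = 84 + 1512 = 1596.
Probability = 1596/54264 = 1/34.

1/34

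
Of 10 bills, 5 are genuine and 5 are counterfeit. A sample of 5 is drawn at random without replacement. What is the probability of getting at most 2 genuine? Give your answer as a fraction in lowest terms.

1/2

There are C(10,5) = 252 ways to choose the 5.
Favorable selections (at most 2 genuine): C(5,0)·C(5,5) + C(5,1)·C(5,4) + C(5,2)·C(5,3) = 1 + 25 + 100 = 126.
Probability = 126/252 = 1/2.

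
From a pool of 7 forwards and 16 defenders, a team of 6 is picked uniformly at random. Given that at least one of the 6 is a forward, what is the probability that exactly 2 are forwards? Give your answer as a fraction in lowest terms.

5460/13277

Work in counts. Selections with at least one forward: C(23,6) − C(16,6) = 100947 − 8008 = 92939.
Of those, selections where exactly 2 are forwards: C(7,2)·C(16,4) = 21·1820 = 38220.
Conditional probability = 38220/92939 = 5460/13277.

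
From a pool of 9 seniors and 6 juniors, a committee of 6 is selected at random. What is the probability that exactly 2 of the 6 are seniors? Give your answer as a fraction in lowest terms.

108/1001

The sample space is all 6-subsets of the 15: C(15,6) = 5005.
Selections with exactly 2 seniors: choose 2 of the 9 seniors and 4 of the 6 juniors, C(9,2)·C(6,4) = 36·15 = 540.
Probability = 540/5005 = 108/1001.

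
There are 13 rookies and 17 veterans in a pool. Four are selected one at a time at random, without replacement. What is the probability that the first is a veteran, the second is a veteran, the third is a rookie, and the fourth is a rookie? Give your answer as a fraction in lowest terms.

1768/27405

Multiply the conditional probabilities at each draw: 17/30 · 16/29 · 13/28 · 12/27 = 42432/657720 = 1768/27405.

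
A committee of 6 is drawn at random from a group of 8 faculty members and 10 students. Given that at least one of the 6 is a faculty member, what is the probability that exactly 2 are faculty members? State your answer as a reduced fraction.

Work in counts. Selections with at least one faculty member: C(18,6) − C(10,6) = 18564 − 210 = 18354.
Of those, selections where exactly 2 are faculty members: C(8,2)·C(10,4) = 28·210 = 5880.
Conditional probability = 5880/18354 = 140/437.

140/437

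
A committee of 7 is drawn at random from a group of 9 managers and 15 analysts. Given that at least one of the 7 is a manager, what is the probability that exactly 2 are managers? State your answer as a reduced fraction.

Work in counts. Selections with at least one manager: C(24,7) − C(15,7) = 346104 − 6435 = 339669.
Of those, selections where exactly 2 are managers: C(9,2)·C(15,5) = 36·3003 = 108108.
Conditional probability = 108108/339669 = 1092/3431.

1092/3431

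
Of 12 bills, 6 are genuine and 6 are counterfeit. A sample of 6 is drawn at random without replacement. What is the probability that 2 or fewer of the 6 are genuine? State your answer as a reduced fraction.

131/462

There are C(12,6) = 924 ways to choose the 6.
Favorable selections (2 or fewer genuine): C(6,0)·C(6,6) + C(6,1)·C(6,5) + C(6,2)·C(6,4) = 1 + 36 + 225 = 262.
Probability = 262/924 = 131/462.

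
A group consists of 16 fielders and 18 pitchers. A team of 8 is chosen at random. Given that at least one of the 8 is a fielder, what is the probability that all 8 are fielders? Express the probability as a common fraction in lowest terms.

Work in counts. Selections with at least one fielder: C(34,8) − C(18,8) = 18156204 − 43758 = 18112446.
Of those, selections where all 8 are fielders: C(16,8) = 12870.
Conditional probability = 12870/18112446 = 65/91477.

65/91477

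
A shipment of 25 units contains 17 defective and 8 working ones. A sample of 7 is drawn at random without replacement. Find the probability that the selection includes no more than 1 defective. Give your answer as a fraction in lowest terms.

11/10925

Total selections: C(25,7) = 480700.
Favorable selections (no more than 1 defective): C(17,0)·C(8,7) + C(17,1)·C(8,6) = 8 + 476 = 484.
Probability = 484/480700 = 11/10925.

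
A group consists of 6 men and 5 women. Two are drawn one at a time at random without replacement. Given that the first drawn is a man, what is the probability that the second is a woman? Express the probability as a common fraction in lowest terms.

1/2

After removing one man, 10 remain: 5 men and 5 women.
So the probability the next is a woman is 5/10 = 1/2.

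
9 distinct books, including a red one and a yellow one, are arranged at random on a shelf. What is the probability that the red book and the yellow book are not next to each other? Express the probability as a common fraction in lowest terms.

7/9

There are 9! = 362880 arrangements.
Arrangements with the red book and the yellow book adjacent: 2·8! = 80640.
So not adjacent: 362880 − 80640 = 282240, probability 282240/362880 = 7/9.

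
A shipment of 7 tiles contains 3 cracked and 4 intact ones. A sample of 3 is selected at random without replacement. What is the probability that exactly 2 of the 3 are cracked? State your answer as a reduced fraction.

Total number of selections: C(7,3) = 35.
Selections with exactly 2 cracked: choose 2 of the 3 cracked and 1 of the 4 intact, C(3,2)·C(4,1) = 3·4 = 12.
Probability = 12/35.

12/35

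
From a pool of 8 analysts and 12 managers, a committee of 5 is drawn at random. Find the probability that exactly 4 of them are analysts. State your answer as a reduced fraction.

Total number of selections: C(20,5) = 15504.
Selections with exactly 4 analysts: choose 4 of the 8 analysts and 1 of the 12 managers, C(8,4)·C(12,1) = 70·12 = 840.
Probability = 840/15504 = 35/646.

35/646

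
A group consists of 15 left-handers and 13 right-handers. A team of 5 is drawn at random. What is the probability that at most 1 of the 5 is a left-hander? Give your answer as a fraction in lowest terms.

11/90

Total selections: C(28,5) = 98280.
Favorable selections (at most 1 left-hander): C(15,0)·C(13,5) + C(15,1)·C(13,4) = 1287 + 10725 = 12012.
Probability = 12012/98280 = 11/90.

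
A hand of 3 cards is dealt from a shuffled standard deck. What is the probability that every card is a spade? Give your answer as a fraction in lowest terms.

11/850

There are C(52,3) = 22100 possible 3-card hands.
Hands that are all spades: C(13,3) = 286.
Probability = 286/22100 = 11/850.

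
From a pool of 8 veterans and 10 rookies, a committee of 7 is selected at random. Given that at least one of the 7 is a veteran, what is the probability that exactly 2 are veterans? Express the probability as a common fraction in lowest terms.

294/1321

Work in counts. Selections with at least one veteran: C(18,7) − C(10,7) = 31824 − 120 = 31704.
Of those, selections where exactly 2 are veterans: C(8,2)·C(10,5) = 28·252 = 7056.
Conditional probability = 7056/31704 = 294/1321.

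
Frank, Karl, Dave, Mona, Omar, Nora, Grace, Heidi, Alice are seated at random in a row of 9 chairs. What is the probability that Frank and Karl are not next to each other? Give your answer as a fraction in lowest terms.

There are 9! = 362880 arrangements.
Arrangements with Frank and Karl adjacent: 2·8! = 80640.
So not adjacent: 362880 − 80640 = 282240, probability 282240/362880 = 7/9.

7/9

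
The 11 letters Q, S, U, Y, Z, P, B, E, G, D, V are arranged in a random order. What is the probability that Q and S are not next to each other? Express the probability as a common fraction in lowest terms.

There are 11! = 39916800 arrangements.
Arrangements with Q and S adjacent: 2·10! = 7257600.
So not adjacent: 39916800 − 7257600 = 32659200, probability 32659200/39916800 = 9/11.

9/11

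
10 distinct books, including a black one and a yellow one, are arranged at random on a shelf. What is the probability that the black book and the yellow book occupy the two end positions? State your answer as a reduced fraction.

1/45

There are 10! = 3628800 arrangements.
Place the black book and the yellow book at the ends in 2 ways, arrange the remaining 8 in 8! = 40320 ways: 2·40320 = 80640.
Probability = 80640/3628800 = 1/45.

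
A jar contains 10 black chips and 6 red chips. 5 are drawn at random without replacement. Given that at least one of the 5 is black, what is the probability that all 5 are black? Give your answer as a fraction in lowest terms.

Work in counts. Selections with at least one black: C(16,5) − C(6,5) = 4368 − 6 = 4362.
Of those, selections where all 5 are black: C(10,5) = 252.
Conditional probability = 252/4362 = 42/727.

42/727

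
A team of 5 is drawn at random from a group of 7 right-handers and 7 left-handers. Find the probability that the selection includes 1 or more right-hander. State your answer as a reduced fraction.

283/286

Total selections: C(14,5) = 2002.
The complement is all 5 are left-handers: C(7,5) = 21.
Probability = 1 − 21/2002 = 1981/2002 = 283/286.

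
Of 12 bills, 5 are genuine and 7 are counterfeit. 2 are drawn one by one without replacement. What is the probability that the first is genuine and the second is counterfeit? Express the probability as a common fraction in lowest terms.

35/132

Multiply the conditional probabilities at each draw: 5/12 · 7/11 = 35/132.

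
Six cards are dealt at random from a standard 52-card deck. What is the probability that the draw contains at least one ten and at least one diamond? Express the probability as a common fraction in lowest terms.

There are C(52,6) = 20358520 possible draws.
By inclusion-exclusion on the complements, draws missing all tens or all diamonds: C(48,6) + C(39,6) − C(36,6) = 12271512 + 3262623 − 1947792 = 13586343.
So draws with at least one of each: 20358520 − 13586343 = 6772177, probability 6772177/20358520.

6772177/20358520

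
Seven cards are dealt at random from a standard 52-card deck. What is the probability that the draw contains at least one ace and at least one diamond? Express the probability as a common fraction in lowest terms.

There are C(52,7) = 133784560 possible draws.
By inclusion-exclusion on the complements, draws missing all aces or all diamonds: C(48,7) + C(39,7) − C(36,7) = 73629072 + 15380937 − 8347680 = 80662329.
So draws with at least one of each: 133784560 − 80662329 = 53122231, probability 53122231/133784560.

53122231/133784560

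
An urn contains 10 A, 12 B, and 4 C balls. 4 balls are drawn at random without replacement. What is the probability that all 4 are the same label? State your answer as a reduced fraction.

There are C(26,4) = 14950 ways to draw 4 balls.
All same label: C(10,4) + C(12,4) + C(4,4) = 210 + 495 + 1 = 706.
Probability = 706/14950 = 353/7475.

353/7475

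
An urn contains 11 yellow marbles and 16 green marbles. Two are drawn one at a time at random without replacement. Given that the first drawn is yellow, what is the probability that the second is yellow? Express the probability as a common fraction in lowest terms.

5/13

After removing one yellow, 26 remain: 10 yellow and 16 green.
So the probability the next is yellow is 10/26 = 5/13.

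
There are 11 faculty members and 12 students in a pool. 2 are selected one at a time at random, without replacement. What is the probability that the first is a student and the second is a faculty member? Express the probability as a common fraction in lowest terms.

6/23

Multiply the conditional probabilities at each draw: 12/23 · 11/22 = 132/506 = 6/23.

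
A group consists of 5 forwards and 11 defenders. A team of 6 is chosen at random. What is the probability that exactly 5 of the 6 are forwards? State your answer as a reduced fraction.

Total number of selections: C(16,6) = 8008.
Selections with exactly 5 forwards: choose 5 of the 5 forwards and 1 of the 11 defenders, C(5,5)·C(11,1) = 1·11 = 11.
Probability = 11/8008 = 1/728.

1/728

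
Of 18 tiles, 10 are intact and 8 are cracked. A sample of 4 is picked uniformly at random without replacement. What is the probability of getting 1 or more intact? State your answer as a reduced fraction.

There are C(18,4) = 3060 ways to choose the 4.
The complement is all 4 are cracked: C(8,4) = 70.
Probability = 1 − 70/3060 = 2990/3060 = 299/306.

299/306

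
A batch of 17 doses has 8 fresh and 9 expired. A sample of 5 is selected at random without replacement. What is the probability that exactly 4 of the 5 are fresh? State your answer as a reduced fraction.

45/442

The sample space is all 5-subsets of the 17: C(17,5) = 6188.
Selections with exactly 4 fresh: choose 4 of the 8 fresh and 1 of the 9 expired, C(8,4)·C(9,1) = 70·9 = 630.
Probability = 630/6188 = 45/442.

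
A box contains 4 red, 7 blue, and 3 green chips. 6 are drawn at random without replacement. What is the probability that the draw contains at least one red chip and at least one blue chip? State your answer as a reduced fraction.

There are C(14,6) = 3003 possible draws.
By inclusion-exclusion on the complements, draws missing all red or all blue: C(10,6) + C(7,6) − C(3,6) = 210 + 7 − 0 = 217.
So draws with at least one of each: 3003 − 217 = 2786, probability 2786/3003 = 398/429.

398/429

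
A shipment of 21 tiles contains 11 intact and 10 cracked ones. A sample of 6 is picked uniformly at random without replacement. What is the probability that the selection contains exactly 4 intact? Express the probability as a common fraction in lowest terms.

2475/9044

There are C(21,6) = 54264 ways to choose 6 from 21.
Selections with exactly 4 intact: choose 4 of the 11 intact and 2 of the 10 cracked, C(11,4)·C(10,2) = 330·45 = 14850.
Probability = 14850/54264 = 2475/9044.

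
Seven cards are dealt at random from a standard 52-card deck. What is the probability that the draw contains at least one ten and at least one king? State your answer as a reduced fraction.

There are C(52,7) = 133784560 possible draws.
By inclusion-exclusion on the complements, draws missing all tens or all kings: C(48,7) + C(48,7) − C(44,7) = 73629072 + 73629072 − 38320568 = 108937576.
So draws with at least one of each: 133784560 − 108937576 = 24846984, probability 24846984/133784560 = 3105873/16723070.

3105873/16723070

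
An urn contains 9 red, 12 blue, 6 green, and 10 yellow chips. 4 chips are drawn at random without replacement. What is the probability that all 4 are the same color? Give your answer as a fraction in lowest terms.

282/22015

There are C(37,4) = 66045 ways to draw 4 chips.
All same color: C(9,4) + C(12,4) + C(6,4) + C(10,4) = 126 + 495 + 15 + 210 = 846.
Probability = 846/66045 = 282/22015.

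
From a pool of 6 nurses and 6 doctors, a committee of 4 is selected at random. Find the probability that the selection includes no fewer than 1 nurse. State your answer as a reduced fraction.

There are C(12,4) = 495 ways to choose the 4.
The complement is all 4 are doctors: C(6,4) = 15.
Probability = 1 − 15/495 = 480/495 = 32/33.

32/33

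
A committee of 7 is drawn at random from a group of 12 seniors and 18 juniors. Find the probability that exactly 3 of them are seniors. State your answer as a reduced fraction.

There are C(30,7) = 2035800 ways to choose 7 from 30.
Selections with exactly 3 seniors: choose 3 of the 12 seniors and 4 of the 18 juniors, C(12,3)·C(18,4) = 220·3060 = 673200.
Probability = 673200/2035800 = 374/1131.

374/1131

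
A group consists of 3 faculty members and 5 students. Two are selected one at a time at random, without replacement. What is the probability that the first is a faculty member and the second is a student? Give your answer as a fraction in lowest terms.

Multiply the conditional probabilities at each draw: 3/8 · 5/7 = 15/56.

15/56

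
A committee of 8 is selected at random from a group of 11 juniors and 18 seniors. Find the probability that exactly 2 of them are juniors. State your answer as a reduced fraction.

There are C(29,8) = 4292145 ways to choose 8 from 29.
Selections with exactly 2 juniors: choose 2 of the 11 juniors and 6 of the 18 seniors, C(11,2)·C(18,6) = 55·18564 = 1021020.
Probability = 1021020/4292145 = 476/2001.

476/2001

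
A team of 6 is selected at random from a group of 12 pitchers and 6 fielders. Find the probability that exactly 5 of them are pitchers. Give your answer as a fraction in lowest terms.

396/1547

Total number of selections: C(18,6) = 18564.
Selections with exactly 5 pitchers: choose 5 of the 12 pitchers and 1 of the 6 fielders, C(12,5)·C(6,1) = 792·6 = 4752.
Probability = 4752/18564 = 396/1547.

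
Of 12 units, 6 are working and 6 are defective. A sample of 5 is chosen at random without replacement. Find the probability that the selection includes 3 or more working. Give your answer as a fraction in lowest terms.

Total selections: C(12,5) = 792.
Favorable selections (3 or more working): C(6,3)·C(6,2) + C(6,4)·C(6,1) + C(6,5)·C(6,0) = 300 + 90 + 6 = 396.
Probability = 396/792 = 1/2.

1/2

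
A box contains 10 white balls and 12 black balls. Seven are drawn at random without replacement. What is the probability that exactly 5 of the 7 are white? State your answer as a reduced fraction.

63/646

There are C(22,7) = 170544 ways to choose 7 from 22.
Selections with exactly 5 white: choose 5 of the 10 white and 2 of the 12 black, C(10,5)·C(12,2) = 252·66 = 16632.
Probability = 16632/170544 = 63/646.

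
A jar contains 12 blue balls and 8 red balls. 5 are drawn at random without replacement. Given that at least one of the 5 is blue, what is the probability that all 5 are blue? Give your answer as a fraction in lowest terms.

Work in counts. Selections with at least one blue: C(20,5) − C(8,5) = 15504 − 56 = 15448.
Of those, selections where all 5 are blue: C(12,5) = 792.
Conditional probability = 792/15448 = 99/1931.

99/1931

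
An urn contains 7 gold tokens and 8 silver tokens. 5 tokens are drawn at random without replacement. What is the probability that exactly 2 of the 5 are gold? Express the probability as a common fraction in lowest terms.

56/143

There are C(15,5) = 3003 ways to choose 5 from 15.
Selections with exactly 2 gold: choose 2 of the 7 gold and 3 of the 8 silver, C(7,2)·C(8,3) = 21·56 = 1176.
Probability = 1176/3003 = 56/143.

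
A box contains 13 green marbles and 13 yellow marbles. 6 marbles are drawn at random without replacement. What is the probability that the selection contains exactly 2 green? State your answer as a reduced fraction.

The sample space is all 6-subsets of the 26: C(26,6) = 230230.
Selections with exactly 2 green: choose 2 of the 13 green and 4 of the 13 yellow, C(13,2)·C(13,4) = 78·715 = 55770.
Probability = 55770/230230 = 39/161.

39/161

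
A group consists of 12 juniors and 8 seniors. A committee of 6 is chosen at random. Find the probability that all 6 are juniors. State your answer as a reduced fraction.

There are C(20,6) = 38760 possible selections.
Selections with all juniors: C(12,6) = 924.
Probability = 924/38760 = 77/3230.

77/3230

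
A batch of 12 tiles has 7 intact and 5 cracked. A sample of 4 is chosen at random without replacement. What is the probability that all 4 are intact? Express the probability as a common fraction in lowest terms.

There are C(12,4) = 495 possible selections.
Selections with all intact: C(7,4) = 35.
Probability = 35/495 = 7/99.

7/99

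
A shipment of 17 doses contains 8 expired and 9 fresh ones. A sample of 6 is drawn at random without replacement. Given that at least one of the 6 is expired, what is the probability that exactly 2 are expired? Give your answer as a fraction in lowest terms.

Work in counts. Selections with at least one expired: C(17,6) − C(9,6) = 12376 − 84 = 12292.
Of those, selections where exactly 2 are expired: C(8,2)·C(9,4) = 28·126 = 3528.
Conditional probability = 3528/12292 = 126/439.

126/439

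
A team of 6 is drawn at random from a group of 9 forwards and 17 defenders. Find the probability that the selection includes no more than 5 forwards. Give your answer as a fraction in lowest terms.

There are C(26,6) = 230230 ways to choose the 6.
The complement is exactly 6 forwards: C(9,6)·C(17,0) = 84.
Probability = 1 − 84/230230 = 230146/230230 = 16439/16445.

16439/16445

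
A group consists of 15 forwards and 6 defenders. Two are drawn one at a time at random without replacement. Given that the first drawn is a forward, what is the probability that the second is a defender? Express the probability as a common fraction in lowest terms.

After removing one forward, 20 remain: 14 forwards and 6 defenders.
So the probability the next is a defender is 6/20 = 3/10.

3/10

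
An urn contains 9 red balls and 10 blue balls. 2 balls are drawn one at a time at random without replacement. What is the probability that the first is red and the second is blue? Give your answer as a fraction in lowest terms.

Multiply the conditional probabilities at each draw: 9/19 · 10/18 = 90/342 = 5/19.

5/19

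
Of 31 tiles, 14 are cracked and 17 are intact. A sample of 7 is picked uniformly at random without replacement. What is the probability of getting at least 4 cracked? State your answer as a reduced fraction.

15499/40455

There are C(31,7) = 2629575 ways to choose the 7.
Favorable selections (at least 4 cracked): C(14,4)·C(17,3) + C(14,5)·C(17,2) + C(14,6)·C(17,1) + C(14,7)·C(17,0) = 680680 + 272272 + 51051 + 3432 = 1007435.
Probability = 1007435/2629575 = 15499/40455.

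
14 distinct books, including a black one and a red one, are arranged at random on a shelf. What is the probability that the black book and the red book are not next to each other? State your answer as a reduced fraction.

There are 14! = 87178291200 arrangements.
Arrangements with the black book and the red book adjacent: 2·13! = 12454041600.
So not adjacent: 87178291200 − 12454041600 = 74724249600, probability 74724249600/87178291200 = 6/7.

6/7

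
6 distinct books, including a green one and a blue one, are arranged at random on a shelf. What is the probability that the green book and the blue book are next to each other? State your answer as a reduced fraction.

There are 6! = 720 arrangements.
Treat the green book and the blue book as a block: 5! arrangements of the blocks × 2 orders within the block = 2·120 = 240.
Probability = 240/720 = 1/3.

1/3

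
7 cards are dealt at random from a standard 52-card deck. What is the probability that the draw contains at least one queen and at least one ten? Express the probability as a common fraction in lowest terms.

There are C(52,7) = 133784560 possible draws.
By inclusion-exclusion on the complements, draws missing all queens or all tens: C(48,7) + C(48,7) − C(44,7) = 73629072 + 73629072 − 38320568 = 108937576.
So draws with at least one of each: 133784560 − 108937576 = 24846984, probability 24846984/133784560 = 3105873/16723070.

3105873/16723070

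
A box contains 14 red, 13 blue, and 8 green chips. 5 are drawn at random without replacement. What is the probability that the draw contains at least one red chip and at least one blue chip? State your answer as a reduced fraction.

There are C(35,5) = 324632 possible draws.
By inclusion-exclusion on the complements, draws missing all red or all blue: C(21,5) + C(22,5) − C(8,5) = 20349 + 26334 − 56 = 46627.
So draws with at least one of each: 324632 − 46627 = 278005, probability 278005/324632 = 39715/46376.

39715/46376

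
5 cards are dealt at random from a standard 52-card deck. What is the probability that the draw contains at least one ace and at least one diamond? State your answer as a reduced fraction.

There are C(52,5) = 2598960 possible draws.
By inclusion-exclusion on the complements, draws missing all aces or all diamonds: C(48,5) + C(39,5) − C(36,5) = 1712304 + 575757 − 376992 = 1911069.
So draws with at least one of each: 2598960 − 1911069 = 687891, probability 687891/2598960 = 229297/866320.

229297/866320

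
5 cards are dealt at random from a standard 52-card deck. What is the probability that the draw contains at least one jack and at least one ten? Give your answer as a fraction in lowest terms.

There are C(52,5) = 2598960 possible draws.
By inclusion-exclusion on the complements, draws missing all jacks or all tens: C(48,5) + C(48,5) − C(44,5) = 1712304 + 1712304 − 1086008 = 2338600.
So draws with at least one of each: 2598960 − 2338600 = 260360, probability 260360/2598960 = 6509/64974.

6509/64974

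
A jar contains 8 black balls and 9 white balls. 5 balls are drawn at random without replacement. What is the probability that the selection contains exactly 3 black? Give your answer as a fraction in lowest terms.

72/221

Total number of selections: C(17,5) = 6188.
Selections with exactly 3 black: choose 3 of the 8 black and 2 of the 9 white, C(8,3)·C(9,2) = 56·36 = 2016.
Probability = 2016/6188 = 72/221.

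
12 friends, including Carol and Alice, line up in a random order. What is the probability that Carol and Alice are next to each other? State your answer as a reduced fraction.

There are 12! = 479001600 arrangements.
Treat Carol and Alice as a block: 11! arrangements of the blocks × 2 orders within the block = 2·39916800 = 79833600.
Probability = 79833600/479001600 = 1/6.

1/6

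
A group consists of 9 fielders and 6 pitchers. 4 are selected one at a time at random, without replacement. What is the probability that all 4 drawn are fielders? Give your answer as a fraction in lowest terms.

6/65

Multiply the conditional probabilities at each draw: 9/15 · 8/14 · 7/13 · 6/12 = 3024/32760 = 6/65.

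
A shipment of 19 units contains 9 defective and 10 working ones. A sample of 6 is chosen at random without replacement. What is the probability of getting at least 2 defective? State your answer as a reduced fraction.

There are C(19,6) = 27132 ways to choose the 6.
Count the complement (fewer than 2 defective): C(9,0)·C(10,6) + C(9,1)·C(10,5) = 210 + 2268 = 2478.
Probability = 1 − 2478/27132 = 24654/27132 = 587/646.

587/646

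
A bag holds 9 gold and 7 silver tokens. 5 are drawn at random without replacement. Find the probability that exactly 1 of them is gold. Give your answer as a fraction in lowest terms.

The sample space is all 5-subsets of the 16: C(16,5) = 4368.
Selections with exactly 1 gold: choose 1 of the 9 gold and 4 of the 7 silver, C(9,1)·C(7,4) = 9·35 = 315.
Probability = 315/4368 = 15/208.

15/208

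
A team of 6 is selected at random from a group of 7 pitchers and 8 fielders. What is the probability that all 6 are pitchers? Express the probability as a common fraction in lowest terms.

1/715

There are C(15,6) = 5005 possible selections.
Selections with all pitchers: C(7,6) = 7.
Probability = 7/5005 = 1/715.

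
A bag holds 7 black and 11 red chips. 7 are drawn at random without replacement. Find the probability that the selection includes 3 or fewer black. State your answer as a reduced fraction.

Total selections: C(18,7) = 31824.
Favorable selections (3 or fewer black): C(7,0)·C(11,7) + C(7,1)·C(11,6) + C(7,2)·C(11,5) + C(7,3)·C(11,4) = 330 + 3234 + 9702 + 11550 = 24816.
Probability = 24816/31824 = 517/663.

517/663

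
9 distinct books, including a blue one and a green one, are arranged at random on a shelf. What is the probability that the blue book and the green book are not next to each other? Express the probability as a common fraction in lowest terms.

7/9

There are 9! = 362880 arrangements.
Arrangements with the blue book and the green book adjacent: 2·8! = 80640.
So not adjacent: 362880 − 80640 = 282240, probability 282240/362880 = 7/9.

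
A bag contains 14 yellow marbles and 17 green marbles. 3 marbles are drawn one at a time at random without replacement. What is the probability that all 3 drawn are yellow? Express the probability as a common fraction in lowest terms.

Multiply the conditional probabilities at each draw: 14/31 · 13/30 · 12/29 = 2184/26970 = 364/4495.

364/4495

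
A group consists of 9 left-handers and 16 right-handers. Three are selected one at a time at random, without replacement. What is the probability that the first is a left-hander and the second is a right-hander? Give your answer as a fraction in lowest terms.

Multiply the conditional probabilities at each draw: 9/25 · 16/24 = 144/600 = 6/25.

6/25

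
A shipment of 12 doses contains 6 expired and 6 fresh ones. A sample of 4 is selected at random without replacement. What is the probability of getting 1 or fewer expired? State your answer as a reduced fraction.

There are C(12,4) = 495 ways to choose the 4.
Favorable selections (1 or fewer expired): C(6,0)·C(6,4) + C(6,1)·C(6,3) = 15 + 120 = 135.
Probability = 135/495 = 3/11.

3/11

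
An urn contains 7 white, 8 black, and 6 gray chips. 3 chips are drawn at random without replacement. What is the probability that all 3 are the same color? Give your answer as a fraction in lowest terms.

There are C(21,3) = 1330 ways to draw 3 chips.
All same color: C(7,3) + C(8,3) + C(6,3) = 35 + 56 + 20 = 111.
Probability = 111/1330.

111/1330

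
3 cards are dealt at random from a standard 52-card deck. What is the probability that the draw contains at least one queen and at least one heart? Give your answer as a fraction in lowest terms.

33/260

There are C(52,3) = 22100 possible draws.
By inclusion-exclusion on the complements, draws missing all queens or all hearts: C(48,3) + C(39,3) − C(36,3) = 17296 + 9139 − 7140 = 19295.
So draws with at least one of each: 22100 − 19295 = 2805, probability 2805/22100 = 33/260.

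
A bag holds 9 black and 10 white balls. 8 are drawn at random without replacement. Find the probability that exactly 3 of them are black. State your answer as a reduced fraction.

1176/4199

The sample space is all 8-subsets of the 19: C(19,8) = 75582.
Selections with exactly 3 black: choose 3 of the 9 black and 5 of the 10 white, C(9,3)·C(10,5) = 84·252 = 21168.
Probability = 21168/75582 = 1176/4199.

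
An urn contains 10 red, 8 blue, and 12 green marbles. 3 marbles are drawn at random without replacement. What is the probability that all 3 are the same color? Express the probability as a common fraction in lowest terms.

There are C(30,3) = 4060 ways to draw 3 marbles.
All same color: C(10,3) + C(8,3) + C(12,3) = 120 + 56 + 220 = 396.
Probability = 396/4060 = 99/1015.

99/1015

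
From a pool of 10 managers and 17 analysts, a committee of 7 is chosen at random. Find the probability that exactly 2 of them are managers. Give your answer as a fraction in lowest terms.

The sample space is all 7-subsets of the 27: C(27,7) = 888030.
Selections with exactly 2 managers: choose 2 of the 10 managers and 5 of the 17 analysts, C(10,2)·C(17,5) = 45·6188 = 278460.
Probability = 278460/888030 = 238/759.

238/759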